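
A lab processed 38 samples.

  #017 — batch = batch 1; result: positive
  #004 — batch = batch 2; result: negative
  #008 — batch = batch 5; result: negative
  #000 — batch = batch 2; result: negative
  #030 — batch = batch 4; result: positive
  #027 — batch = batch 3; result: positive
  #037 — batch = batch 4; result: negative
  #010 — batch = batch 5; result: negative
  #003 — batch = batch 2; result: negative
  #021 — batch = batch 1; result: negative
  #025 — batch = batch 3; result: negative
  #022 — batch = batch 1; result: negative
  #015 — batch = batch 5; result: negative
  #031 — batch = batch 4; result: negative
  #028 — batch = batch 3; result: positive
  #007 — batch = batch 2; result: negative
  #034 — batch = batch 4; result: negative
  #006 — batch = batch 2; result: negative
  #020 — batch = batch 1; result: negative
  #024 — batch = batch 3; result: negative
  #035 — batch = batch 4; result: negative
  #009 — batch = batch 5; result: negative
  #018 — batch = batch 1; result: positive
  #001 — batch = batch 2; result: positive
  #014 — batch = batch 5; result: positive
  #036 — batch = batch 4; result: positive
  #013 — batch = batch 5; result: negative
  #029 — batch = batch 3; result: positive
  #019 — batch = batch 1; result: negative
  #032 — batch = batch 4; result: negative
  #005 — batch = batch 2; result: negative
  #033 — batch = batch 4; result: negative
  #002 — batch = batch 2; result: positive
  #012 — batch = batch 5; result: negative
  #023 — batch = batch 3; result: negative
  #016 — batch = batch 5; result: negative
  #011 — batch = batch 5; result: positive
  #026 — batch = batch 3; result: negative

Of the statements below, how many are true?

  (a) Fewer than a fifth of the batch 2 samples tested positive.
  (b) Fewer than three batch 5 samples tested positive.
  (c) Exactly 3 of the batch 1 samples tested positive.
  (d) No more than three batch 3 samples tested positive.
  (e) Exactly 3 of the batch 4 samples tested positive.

2

(a) batch 2: |A| = 8, |A ∩ B| = 2; needs |A ∩ B| / |A| < 1/5 — false.
(b) batch 5: |A| = 9, |A ∩ B| = 2; needs |A ∩ B| < 3 — true.
(c) batch 1: |A| = 6, |A ∩ B| = 2; needs |A ∩ B| = 3 — false.
(d) batch 3: |A| = 7, |A ∩ B| = 3; needs |A ∩ B| ≤ 3 — true.
(e) batch 4: |A| = 8, |A ∩ B| = 2; needs |A ∩ B| = 3 — false.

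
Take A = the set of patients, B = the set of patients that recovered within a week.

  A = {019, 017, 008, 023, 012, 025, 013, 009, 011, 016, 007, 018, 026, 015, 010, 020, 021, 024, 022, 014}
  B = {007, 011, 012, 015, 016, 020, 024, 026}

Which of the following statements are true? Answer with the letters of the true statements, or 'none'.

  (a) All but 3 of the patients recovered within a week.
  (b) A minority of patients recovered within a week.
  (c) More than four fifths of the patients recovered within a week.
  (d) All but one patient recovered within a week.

|A| = 20, |A ∩ B| = 8, |A ∖ B| = 12.
(a) |A ∖ B| = 3: fails.
(b) |A ∩ B| < |A ∖ B|: holds.
(c) |A ∩ B| / |A| > 4/5: fails.
(d) |A ∖ B| = 1: fails.

(b)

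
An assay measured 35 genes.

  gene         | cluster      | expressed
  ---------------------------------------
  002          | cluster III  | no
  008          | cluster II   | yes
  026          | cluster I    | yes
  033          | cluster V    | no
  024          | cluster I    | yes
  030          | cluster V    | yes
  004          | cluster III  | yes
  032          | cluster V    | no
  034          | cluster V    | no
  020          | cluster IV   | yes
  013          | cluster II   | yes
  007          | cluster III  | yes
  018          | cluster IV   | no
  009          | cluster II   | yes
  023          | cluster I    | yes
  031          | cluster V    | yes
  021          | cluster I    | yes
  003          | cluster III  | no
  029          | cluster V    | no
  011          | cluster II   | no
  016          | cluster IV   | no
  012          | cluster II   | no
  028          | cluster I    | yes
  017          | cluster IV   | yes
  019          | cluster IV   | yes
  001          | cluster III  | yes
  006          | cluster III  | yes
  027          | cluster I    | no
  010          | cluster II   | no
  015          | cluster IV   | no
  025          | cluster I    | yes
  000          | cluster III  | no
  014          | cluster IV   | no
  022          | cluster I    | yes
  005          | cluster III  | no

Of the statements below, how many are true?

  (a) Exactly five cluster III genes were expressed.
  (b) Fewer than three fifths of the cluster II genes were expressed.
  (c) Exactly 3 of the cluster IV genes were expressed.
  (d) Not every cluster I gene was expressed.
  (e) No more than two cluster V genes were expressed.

4

(a) cluster III: |A| = 8, |A ∩ B| = 4; needs |A ∩ B| = 5 — false.
(b) cluster II: |A| = 6, |A ∩ B| = 3; needs |A ∩ B| / |A| < 3/5 — true.
(c) cluster IV: |A| = 7, |A ∩ B| = 3; needs |A ∩ B| = 3 — true.
(d) cluster I: |A| = 8, |A ∩ B| = 7; needs A ⊄ B (|A ∖ B| ≥ 1) — true.
(e) cluster V: |A| = 6, |A ∩ B| = 2; needs |A ∩ B| ≤ 2 — true.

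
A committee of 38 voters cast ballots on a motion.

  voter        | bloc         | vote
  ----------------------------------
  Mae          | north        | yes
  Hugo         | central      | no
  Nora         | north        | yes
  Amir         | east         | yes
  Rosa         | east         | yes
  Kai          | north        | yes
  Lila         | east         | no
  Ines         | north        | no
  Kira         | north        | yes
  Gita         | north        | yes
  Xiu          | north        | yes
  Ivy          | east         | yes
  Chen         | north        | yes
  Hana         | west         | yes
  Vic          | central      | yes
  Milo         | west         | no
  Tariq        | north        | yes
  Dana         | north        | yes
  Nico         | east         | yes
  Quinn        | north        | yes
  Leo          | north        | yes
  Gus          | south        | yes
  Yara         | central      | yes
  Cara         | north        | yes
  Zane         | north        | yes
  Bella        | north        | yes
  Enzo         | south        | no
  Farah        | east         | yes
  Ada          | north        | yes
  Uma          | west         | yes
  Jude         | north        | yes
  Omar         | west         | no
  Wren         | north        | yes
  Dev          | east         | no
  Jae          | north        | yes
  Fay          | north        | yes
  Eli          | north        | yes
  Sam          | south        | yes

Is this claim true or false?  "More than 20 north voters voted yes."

False

'More than 20 north voters voted yes' holds iff |A ∩ B| > 20.
|A| = 21, |A ∩ B| = 20, |A ∖ B| = 1.
|A ∩ B| = 20, so the statement is false.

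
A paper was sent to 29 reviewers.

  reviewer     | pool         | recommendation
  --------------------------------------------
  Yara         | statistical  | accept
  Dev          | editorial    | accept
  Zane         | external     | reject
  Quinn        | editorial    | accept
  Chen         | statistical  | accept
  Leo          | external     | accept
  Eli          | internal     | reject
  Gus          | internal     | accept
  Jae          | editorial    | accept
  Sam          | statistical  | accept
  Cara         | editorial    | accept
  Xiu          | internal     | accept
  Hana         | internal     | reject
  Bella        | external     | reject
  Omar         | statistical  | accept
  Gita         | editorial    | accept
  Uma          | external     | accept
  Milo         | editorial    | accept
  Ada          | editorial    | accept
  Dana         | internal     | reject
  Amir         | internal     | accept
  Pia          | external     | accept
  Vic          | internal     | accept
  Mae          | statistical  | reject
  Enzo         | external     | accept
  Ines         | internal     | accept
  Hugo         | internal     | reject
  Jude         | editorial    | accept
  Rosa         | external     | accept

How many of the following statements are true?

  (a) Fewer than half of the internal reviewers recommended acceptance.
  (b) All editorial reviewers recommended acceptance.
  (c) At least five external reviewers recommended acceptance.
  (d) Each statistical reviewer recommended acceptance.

2

(a) internal: |A| = 9, |A ∩ B| = 5; needs |A ∩ B| < |A ∖ B| — false.
(b) editorial: |A| = 8, |A ∩ B| = 8; needs A ⊆ B, i.e. every element of A is in B (|A ∖ B| = 0) — true.
(c) external: |A| = 7, |A ∩ B| = 5; needs |A ∩ B| ≥ 5 — true.
(d) statistical: |A| = 5, |A ∩ B| = 4; needs A ⊆ B, i.e. every element of A is in B (|A ∖ B| = 0) — false.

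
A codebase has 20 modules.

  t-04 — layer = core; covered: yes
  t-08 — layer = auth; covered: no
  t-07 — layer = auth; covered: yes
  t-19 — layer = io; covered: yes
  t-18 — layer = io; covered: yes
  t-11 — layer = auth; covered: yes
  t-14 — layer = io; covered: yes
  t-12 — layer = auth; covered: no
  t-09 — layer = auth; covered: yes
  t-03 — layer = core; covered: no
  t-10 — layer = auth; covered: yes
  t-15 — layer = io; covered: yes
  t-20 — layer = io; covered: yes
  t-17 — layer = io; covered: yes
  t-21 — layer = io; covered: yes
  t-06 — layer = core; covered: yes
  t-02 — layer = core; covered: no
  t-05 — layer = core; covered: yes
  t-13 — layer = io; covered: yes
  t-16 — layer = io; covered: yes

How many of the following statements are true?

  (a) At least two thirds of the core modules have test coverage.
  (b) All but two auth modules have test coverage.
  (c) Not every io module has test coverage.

(a) core: |A| = 5, |A ∩ B| = 3; needs |A ∩ B| / |A| ≥ 2/3 — false.
(b) auth: |A| = 6, |A ∩ B| = 4; needs |A ∖ B| = 2 — true.
(c) io: |A| = 9, |A ∩ B| = 9; needs A ⊄ B (|A ∖ B| ≥ 1) — false.

1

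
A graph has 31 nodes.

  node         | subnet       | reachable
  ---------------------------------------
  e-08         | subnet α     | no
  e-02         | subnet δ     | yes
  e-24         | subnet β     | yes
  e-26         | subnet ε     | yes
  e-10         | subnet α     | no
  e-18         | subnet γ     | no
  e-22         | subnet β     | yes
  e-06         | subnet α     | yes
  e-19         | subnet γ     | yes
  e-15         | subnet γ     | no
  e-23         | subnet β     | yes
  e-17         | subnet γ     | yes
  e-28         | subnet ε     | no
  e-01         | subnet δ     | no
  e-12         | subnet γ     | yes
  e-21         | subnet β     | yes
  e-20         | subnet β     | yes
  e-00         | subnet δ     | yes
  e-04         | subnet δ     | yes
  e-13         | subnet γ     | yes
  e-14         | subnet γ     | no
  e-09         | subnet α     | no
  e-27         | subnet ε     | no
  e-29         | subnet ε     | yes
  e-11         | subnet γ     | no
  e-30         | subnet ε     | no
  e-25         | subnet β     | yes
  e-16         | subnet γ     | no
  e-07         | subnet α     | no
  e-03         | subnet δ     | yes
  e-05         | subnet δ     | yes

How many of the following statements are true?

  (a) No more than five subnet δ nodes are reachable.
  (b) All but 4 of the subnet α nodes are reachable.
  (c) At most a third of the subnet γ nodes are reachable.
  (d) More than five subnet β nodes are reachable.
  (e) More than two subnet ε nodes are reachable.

3

(a) subnet δ: |A| = 6, |A ∩ B| = 5; needs |A ∩ B| ≤ 5 — true.
(b) subnet α: |A| = 5, |A ∩ B| = 1; needs |A ∖ B| = 4 — true.
(c) subnet γ: |A| = 9, |A ∩ B| = 4; needs |A ∩ B| / |A| ≤ 1/3 — false.
(d) subnet β: |A| = 6, |A ∩ B| = 6; needs |A ∩ B| > 5 — true.
(e) subnet ε: |A| = 5, |A ∩ B| = 2; needs |A ∩ B| > 2 — false.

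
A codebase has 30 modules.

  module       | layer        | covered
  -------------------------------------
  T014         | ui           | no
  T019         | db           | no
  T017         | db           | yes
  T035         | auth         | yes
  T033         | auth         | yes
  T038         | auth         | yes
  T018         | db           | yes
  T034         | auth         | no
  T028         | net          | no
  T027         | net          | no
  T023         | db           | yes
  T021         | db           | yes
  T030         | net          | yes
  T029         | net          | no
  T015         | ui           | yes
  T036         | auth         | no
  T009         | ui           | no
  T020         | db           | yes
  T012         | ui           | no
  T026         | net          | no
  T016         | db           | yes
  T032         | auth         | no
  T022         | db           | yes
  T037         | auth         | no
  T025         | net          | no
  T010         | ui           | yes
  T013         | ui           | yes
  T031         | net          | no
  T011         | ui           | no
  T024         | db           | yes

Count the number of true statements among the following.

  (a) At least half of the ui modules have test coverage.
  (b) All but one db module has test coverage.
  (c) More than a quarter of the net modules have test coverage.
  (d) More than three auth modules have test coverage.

1

(a) ui: |A| = 7, |A ∩ B| = 3; needs |A ∩ B| ≥ |A ∖ B| — false.
(b) db: |A| = 9, |A ∩ B| = 8; needs |A ∖ B| = 1 — true.
(c) net: |A| = 7, |A ∩ B| = 1; needs |A ∩ B| / |A| > 1/4 — false.
(d) auth: |A| = 7, |A ∩ B| = 3; needs |A ∩ B| > 3 — false.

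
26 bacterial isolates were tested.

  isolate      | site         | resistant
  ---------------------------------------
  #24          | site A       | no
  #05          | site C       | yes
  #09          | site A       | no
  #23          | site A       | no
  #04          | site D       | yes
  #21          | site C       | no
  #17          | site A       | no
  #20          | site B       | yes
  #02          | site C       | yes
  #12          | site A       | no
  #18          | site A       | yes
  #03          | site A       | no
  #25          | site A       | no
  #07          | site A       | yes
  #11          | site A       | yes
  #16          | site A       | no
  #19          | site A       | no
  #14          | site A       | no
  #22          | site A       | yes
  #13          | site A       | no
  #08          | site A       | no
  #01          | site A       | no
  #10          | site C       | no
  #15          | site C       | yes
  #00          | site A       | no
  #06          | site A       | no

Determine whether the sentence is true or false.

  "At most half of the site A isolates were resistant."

True

'At most half of the site A isolates were resistant' holds iff |A ∩ B| ≤ |A ∖ B|.
|A| = 19, |A ∩ B| = 4, |A ∖ B| = 15.
4 < 15, so the statement is true.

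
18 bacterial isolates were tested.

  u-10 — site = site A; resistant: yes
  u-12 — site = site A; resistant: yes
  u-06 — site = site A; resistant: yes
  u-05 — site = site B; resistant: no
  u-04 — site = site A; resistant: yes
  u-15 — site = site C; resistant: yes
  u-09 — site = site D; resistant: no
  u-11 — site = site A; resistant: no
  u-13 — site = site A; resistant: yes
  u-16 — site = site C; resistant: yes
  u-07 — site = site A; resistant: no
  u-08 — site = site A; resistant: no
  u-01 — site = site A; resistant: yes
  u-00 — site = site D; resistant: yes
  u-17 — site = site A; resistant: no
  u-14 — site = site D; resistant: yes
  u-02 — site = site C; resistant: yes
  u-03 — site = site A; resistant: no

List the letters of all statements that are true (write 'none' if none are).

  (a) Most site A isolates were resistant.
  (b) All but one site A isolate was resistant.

(a)

|A| = 11, |A ∩ B| = 6, |A ∖ B| = 5.
(a) |A ∩ B| > |A ∖ B|: holds.
(b) |A ∖ B| = 1: fails.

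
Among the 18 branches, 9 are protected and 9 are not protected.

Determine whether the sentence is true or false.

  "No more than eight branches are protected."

The determiner here denotes the relation: |A ∩ B| ≤ 8.
|A| = 18, |A ∩ B| = 9, |A ∖ B| = 9.
|A ∩ B| = 9, so the statement is false.

False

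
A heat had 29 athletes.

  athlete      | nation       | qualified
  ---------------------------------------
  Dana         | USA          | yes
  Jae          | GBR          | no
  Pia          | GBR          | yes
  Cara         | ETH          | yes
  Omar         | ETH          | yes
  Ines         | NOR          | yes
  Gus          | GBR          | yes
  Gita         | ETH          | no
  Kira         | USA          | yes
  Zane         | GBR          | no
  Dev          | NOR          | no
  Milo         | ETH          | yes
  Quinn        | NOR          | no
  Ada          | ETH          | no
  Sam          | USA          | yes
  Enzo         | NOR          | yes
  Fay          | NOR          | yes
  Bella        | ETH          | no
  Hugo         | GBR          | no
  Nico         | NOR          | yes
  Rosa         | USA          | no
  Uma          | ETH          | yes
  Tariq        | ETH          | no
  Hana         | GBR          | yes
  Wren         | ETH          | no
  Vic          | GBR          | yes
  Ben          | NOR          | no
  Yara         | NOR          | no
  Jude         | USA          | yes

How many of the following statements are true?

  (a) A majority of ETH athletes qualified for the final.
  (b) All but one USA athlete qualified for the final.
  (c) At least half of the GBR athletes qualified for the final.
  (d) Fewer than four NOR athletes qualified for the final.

2

(a) ETH: |A| = 9, |A ∩ B| = 4; needs |A ∩ B| > |A ∖ B| — false.
(b) USA: |A| = 5, |A ∩ B| = 4; needs |A ∖ B| = 1 — true.
(c) GBR: |A| = 7, |A ∩ B| = 4; needs |A ∩ B| ≥ |A ∖ B| — true.
(d) NOR: |A| = 8, |A ∩ B| = 4; needs |A ∩ B| < 4 — false.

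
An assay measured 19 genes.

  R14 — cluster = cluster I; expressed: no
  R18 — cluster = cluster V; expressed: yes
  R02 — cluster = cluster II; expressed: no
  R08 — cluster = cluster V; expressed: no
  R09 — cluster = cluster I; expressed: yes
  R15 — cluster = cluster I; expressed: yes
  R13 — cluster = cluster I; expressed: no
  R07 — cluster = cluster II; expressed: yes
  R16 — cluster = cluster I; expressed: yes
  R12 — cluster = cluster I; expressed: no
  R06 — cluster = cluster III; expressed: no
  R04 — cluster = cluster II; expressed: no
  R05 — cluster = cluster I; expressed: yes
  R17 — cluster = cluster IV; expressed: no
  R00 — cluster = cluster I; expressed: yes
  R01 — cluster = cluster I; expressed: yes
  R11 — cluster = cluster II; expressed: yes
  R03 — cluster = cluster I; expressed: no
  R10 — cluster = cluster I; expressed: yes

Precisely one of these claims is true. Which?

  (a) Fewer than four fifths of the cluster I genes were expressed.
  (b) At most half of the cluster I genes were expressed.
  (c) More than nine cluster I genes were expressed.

(a)

|A| = 11, |A ∩ B| = 7, |A ∖ B| = 4.
(a) requires |A ∩ B| / |A| < 4/5: true.
(b) requires |A ∩ B| ≤ |A ∖ B|: false.
(c) requires |A ∩ B| > 9: false.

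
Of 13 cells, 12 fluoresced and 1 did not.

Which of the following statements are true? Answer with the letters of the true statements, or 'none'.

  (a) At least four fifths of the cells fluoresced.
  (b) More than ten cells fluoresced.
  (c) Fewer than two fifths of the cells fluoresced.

(a), (b)

|A| = 13, |A ∩ B| = 12, |A ∖ B| = 1.
(a) |A ∩ B| / |A| ≥ 4/5: holds.
(b) |A ∩ B| > 10: holds.
(c) |A ∩ B| / |A| < 2/5: fails.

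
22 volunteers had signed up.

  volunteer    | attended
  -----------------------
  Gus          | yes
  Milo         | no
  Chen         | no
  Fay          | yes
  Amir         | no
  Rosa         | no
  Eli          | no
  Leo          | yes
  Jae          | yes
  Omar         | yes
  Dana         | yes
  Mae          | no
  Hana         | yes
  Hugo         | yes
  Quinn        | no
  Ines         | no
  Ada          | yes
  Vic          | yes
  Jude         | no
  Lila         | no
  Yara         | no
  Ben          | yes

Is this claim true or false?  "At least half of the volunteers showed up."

Truth condition: |A ∩ B| ≥ |A ∖ B|.
|A| = 22, |A ∩ B| = 11, |A ∖ B| = 11.
11 = 11, so the statement is true.

True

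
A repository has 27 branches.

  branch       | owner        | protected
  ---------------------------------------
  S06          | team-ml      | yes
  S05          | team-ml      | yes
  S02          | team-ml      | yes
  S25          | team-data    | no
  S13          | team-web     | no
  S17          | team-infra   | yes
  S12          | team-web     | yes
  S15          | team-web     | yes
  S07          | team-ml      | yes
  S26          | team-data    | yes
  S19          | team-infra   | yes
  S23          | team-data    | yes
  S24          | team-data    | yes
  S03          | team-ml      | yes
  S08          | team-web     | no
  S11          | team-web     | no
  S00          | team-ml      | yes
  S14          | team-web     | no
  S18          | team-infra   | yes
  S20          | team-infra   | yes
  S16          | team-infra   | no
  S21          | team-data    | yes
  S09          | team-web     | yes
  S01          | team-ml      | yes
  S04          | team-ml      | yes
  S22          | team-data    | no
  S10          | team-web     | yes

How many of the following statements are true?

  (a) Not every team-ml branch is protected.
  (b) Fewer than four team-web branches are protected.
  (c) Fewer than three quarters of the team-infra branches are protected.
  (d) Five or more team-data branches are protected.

0

(a) team-ml: |A| = 8, |A ∩ B| = 8; needs A ⊄ B (|A ∖ B| ≥ 1) — false.
(b) team-web: |A| = 8, |A ∩ B| = 4; needs |A ∩ B| < 4 — false.
(c) team-infra: |A| = 5, |A ∩ B| = 4; needs |A ∩ B| / |A| < 3/4 — false.
(d) team-data: |A| = 6, |A ∩ B| = 4; needs |A ∩ B| ≥ 5 — false.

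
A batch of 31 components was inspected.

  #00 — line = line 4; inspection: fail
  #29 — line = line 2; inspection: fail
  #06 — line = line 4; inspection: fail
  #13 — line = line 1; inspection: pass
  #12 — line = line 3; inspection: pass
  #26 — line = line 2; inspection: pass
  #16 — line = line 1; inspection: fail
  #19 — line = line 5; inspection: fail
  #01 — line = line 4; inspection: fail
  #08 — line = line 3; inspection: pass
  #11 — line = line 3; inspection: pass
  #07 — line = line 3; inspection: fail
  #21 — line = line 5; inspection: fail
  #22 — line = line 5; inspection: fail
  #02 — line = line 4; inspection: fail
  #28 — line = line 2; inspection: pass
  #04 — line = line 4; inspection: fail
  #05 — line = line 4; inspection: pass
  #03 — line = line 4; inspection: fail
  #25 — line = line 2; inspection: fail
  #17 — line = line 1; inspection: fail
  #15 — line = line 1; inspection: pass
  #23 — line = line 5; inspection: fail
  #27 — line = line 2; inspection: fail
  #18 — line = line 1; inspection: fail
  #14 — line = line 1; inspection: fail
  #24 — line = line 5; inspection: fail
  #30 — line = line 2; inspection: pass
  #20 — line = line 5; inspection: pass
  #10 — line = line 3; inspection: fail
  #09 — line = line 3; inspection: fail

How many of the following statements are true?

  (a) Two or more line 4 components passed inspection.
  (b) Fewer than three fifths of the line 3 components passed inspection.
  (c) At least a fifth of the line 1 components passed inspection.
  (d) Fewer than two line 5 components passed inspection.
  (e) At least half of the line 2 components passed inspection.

4

(a) line 4: |A| = 7, |A ∩ B| = 1; needs |A ∩ B| ≥ 2 — false.
(b) line 3: |A| = 6, |A ∩ B| = 3; needs |A ∩ B| / |A| < 3/5 — true.
(c) line 1: |A| = 6, |A ∩ B| = 2; needs |A ∩ B| / |A| ≥ 1/5 — true.
(d) line 5: |A| = 6, |A ∩ B| = 1; needs |A ∩ B| < 2 — true.
(e) line 2: |A| = 6, |A ∩ B| = 3; needs |A ∩ B| ≥ |A ∖ B| — true.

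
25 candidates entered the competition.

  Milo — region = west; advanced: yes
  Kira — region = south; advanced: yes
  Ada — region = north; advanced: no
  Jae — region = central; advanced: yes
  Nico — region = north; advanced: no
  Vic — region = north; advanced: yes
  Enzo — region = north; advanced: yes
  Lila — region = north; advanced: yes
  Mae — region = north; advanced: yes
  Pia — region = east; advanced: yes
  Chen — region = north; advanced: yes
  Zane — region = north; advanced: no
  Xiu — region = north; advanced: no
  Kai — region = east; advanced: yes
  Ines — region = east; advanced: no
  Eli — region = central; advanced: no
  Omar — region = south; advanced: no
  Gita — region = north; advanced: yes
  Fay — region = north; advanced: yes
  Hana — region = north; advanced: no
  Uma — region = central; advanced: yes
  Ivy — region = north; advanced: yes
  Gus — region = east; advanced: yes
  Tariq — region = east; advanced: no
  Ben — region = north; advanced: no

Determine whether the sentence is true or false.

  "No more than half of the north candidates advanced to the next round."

'No more than half of the north candidates advanced to the next round' holds iff |A ∩ B| ≤ |A ∖ B|.
A (the restrictor) = {Ada, Nico, Vic, Enzo, Lila, Mae, Chen, Zane, Xiu, Gita, Fay, Hana, Ivy, Ben}, |A| = 14.
A ∩ B = {Vic, Enzo, Lila, Mae, Chen, Gita, Fay, Ivy}, so |A ∩ B| = 8.
A ∖ B = {Ada, Nico, Zane, Xiu, Hana, Ben}, so |A ∖ B| = 6.
8 > 6, so the statement is false.

False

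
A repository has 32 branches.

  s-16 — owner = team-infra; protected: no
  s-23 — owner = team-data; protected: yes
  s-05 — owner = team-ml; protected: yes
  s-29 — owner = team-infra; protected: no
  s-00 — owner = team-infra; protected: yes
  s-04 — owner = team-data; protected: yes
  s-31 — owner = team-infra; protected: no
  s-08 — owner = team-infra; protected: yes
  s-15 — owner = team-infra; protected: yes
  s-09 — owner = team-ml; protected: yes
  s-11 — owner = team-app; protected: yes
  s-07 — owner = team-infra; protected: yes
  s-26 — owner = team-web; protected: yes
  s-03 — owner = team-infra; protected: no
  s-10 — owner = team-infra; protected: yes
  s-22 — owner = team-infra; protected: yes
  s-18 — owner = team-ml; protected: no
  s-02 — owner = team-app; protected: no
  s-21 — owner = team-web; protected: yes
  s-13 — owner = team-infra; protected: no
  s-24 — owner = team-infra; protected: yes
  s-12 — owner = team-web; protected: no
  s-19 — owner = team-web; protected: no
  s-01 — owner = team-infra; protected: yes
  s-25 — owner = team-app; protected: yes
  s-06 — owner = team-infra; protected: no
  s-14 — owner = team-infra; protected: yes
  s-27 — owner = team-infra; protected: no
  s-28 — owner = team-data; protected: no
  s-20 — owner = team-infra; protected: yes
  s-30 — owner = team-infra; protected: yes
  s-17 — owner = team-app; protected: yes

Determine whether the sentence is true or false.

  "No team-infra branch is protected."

'No team-infra branch is protected' holds iff A ∩ B = ∅ (|A ∩ B| = 0).
|A| = 18, |A ∩ B| = 11, |A ∖ B| = 7.
So the statement is false.

False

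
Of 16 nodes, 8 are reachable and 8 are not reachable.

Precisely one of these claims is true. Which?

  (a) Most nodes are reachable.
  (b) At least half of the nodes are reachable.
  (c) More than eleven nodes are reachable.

|A| = 16, |A ∩ B| = 8, |A ∖ B| = 8.
(a) requires |A ∩ B| > |A ∖ B|: false.
(b) requires |A ∩ B| ≥ |A ∖ B|: true.
(c) requires |A ∩ B| > 11: false.

(b)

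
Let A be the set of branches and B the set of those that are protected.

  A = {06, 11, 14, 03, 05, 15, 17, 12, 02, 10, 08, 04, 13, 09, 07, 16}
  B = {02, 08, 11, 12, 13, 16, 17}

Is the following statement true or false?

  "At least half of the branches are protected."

False

'At least half of the branches are protected' holds iff |A ∩ B| ≥ |A ∖ B|.
|A| = 16, |A ∩ B| = 7, |A ∖ B| = 9.
7 < 9, so the statement is false.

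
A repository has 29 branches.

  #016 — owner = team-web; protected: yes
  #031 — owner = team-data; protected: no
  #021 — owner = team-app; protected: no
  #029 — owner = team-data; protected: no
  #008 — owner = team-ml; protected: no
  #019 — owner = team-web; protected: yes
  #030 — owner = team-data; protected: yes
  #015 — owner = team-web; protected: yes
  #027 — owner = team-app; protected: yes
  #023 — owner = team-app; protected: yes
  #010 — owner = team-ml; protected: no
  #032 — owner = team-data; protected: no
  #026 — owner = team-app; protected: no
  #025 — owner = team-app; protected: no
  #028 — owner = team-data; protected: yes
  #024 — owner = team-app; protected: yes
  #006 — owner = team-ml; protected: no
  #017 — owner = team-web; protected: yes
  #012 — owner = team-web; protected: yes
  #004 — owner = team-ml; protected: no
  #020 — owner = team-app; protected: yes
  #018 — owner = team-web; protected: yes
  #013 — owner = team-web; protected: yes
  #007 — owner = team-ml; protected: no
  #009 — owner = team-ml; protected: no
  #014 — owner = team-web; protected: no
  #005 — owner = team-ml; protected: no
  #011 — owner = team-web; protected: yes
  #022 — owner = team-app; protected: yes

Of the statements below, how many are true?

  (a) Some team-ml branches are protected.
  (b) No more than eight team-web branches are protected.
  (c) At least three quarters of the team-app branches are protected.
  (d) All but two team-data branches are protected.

(a) team-ml: |A| = 7, |A ∩ B| = 0; needs A ∩ B ≠ ∅ (|A ∩ B| ≥ 1) — false.
(b) team-web: |A| = 9, |A ∩ B| = 8; needs |A ∩ B| ≤ 8 — true.
(c) team-app: |A| = 8, |A ∩ B| = 5; needs |A ∩ B| / |A| ≥ 3/4 — false.
(d) team-data: |A| = 5, |A ∩ B| = 2; needs |A ∖ B| = 2 — false.

1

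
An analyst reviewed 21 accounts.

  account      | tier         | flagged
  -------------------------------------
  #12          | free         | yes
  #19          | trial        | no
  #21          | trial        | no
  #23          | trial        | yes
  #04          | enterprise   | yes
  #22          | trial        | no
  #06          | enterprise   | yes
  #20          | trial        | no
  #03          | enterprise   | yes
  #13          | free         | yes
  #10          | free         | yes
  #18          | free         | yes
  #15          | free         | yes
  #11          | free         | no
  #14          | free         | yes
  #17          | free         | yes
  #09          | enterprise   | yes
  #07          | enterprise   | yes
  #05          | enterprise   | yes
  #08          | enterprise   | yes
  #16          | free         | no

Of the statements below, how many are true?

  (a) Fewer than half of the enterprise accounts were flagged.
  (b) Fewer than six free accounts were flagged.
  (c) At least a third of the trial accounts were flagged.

0

(a) enterprise: |A| = 7, |A ∩ B| = 7; needs |A ∩ B| < |A ∖ B| — false.
(b) free: |A| = 9, |A ∩ B| = 7; needs |A ∩ B| < 6 — false.
(c) trial: |A| = 5, |A ∩ B| = 1; needs |A ∩ B| / |A| ≥ 1/3 — false.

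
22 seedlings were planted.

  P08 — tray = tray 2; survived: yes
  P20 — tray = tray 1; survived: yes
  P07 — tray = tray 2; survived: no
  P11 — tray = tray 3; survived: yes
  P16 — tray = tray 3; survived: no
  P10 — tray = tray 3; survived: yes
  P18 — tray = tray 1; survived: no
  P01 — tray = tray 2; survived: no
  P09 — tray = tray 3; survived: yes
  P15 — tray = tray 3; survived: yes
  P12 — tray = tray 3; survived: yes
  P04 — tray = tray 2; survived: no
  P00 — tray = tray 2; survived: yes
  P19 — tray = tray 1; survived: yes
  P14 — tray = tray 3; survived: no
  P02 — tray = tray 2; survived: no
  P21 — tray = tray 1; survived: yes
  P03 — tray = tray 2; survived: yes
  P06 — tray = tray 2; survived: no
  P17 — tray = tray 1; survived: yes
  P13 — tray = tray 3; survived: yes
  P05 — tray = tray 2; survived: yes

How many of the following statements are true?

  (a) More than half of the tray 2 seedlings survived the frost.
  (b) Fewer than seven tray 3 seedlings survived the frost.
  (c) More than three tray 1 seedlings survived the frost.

2

(a) tray 2: |A| = 9, |A ∩ B| = 4; needs |A ∩ B| > |A ∖ B| — false.
(b) tray 3: |A| = 8, |A ∩ B| = 6; needs |A ∩ B| < 7 — true.
(c) tray 1: |A| = 5, |A ∩ B| = 4; needs |A ∩ B| > 3 — true.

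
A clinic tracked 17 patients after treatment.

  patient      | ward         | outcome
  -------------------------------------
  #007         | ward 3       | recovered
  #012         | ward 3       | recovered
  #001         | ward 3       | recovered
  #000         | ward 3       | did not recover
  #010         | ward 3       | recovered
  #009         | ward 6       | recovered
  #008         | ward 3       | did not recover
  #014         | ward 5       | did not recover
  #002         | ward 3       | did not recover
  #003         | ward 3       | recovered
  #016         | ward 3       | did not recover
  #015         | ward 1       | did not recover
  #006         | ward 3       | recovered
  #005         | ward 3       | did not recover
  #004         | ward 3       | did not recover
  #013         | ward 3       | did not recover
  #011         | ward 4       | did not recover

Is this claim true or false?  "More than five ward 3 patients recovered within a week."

Truth condition: |A ∩ B| > 5.
A (the restrictor) = {#007, #012, #001, #000, #010, #008, #002, #003, #016, #006, #005, #004, #013}, |A| = 13.
A ∩ B = {#007, #012, #001, #010, #003, #006}, so |A ∩ B| = 6.
|A ∩ B| = 6, so the statement is true.

True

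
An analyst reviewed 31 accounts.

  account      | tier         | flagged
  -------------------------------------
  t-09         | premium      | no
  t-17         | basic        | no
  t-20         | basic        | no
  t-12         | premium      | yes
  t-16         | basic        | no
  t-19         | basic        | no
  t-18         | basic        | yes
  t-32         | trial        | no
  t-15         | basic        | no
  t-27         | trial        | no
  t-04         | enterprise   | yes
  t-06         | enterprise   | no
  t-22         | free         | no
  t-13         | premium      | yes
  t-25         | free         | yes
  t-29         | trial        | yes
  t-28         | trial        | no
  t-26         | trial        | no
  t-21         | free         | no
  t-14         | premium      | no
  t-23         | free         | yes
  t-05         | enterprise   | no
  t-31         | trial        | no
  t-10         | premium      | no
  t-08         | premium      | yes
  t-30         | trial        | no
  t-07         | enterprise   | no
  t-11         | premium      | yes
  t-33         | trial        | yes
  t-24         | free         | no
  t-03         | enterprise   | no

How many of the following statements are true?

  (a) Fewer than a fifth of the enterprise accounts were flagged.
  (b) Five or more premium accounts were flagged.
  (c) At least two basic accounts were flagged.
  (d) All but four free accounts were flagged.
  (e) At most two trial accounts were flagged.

(a) enterprise: |A| = 5, |A ∩ B| = 1; needs |A ∩ B| / |A| < 1/5 — false.
(b) premium: |A| = 7, |A ∩ B| = 4; needs |A ∩ B| ≥ 5 — false.
(c) basic: |A| = 6, |A ∩ B| = 1; needs |A ∩ B| ≥ 2 — false.
(d) free: |A| = 5, |A ∩ B| = 2; needs |A ∖ B| = 4 — false.
(e) trial: |A| = 8, |A ∩ B| = 2; needs |A ∩ B| ≤ 2 — true.

1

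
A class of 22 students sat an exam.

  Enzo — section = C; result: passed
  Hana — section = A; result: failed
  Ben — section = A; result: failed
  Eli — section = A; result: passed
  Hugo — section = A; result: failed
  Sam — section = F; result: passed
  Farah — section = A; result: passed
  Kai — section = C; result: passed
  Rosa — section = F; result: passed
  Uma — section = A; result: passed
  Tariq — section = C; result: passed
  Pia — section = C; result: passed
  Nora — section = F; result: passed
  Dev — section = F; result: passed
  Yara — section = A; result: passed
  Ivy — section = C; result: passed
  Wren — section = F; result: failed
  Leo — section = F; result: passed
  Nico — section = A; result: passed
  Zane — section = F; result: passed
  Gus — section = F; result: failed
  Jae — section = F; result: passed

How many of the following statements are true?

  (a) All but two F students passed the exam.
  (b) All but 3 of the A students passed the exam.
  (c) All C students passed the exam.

(a) F: |A| = 9, |A ∩ B| = 7; needs |A ∖ B| = 2 — true.
(b) A: |A| = 8, |A ∩ B| = 5; needs |A ∖ B| = 3 — true.
(c) C: |A| = 5, |A ∩ B| = 5; needs A ⊆ B, i.e. every element of A is in B (|A ∖ B| = 0) — true.

3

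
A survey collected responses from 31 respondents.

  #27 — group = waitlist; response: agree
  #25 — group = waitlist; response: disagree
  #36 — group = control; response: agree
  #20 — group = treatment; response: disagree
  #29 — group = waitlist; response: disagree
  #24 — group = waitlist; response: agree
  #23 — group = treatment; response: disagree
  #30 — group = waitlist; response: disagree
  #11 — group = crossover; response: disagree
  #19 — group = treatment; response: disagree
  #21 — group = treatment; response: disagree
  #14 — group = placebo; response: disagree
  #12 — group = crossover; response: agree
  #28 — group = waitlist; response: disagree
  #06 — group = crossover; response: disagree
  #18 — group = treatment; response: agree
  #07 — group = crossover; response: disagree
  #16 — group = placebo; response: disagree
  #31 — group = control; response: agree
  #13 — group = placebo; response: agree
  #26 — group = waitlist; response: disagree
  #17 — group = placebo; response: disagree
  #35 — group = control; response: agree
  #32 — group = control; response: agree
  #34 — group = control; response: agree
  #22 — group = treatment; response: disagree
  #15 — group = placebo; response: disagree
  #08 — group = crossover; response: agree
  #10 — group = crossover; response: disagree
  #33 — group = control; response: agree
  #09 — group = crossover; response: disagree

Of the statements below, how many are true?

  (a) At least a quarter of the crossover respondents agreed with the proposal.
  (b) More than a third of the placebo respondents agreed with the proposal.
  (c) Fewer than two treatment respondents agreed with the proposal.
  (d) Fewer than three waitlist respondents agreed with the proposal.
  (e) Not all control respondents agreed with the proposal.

3

(a) crossover: |A| = 7, |A ∩ B| = 2; needs |A ∩ B| / |A| ≥ 1/4 — true.
(b) placebo: |A| = 5, |A ∩ B| = 1; needs |A ∩ B| / |A| > 1/3 — false.
(c) treatment: |A| = 6, |A ∩ B| = 1; needs |A ∩ B| < 2 — true.
(d) waitlist: |A| = 7, |A ∩ B| = 2; needs |A ∩ B| < 3 — true.
(e) control: |A| = 6, |A ∩ B| = 6; needs A ⊄ B (|A ∖ B| ≥ 1) — false.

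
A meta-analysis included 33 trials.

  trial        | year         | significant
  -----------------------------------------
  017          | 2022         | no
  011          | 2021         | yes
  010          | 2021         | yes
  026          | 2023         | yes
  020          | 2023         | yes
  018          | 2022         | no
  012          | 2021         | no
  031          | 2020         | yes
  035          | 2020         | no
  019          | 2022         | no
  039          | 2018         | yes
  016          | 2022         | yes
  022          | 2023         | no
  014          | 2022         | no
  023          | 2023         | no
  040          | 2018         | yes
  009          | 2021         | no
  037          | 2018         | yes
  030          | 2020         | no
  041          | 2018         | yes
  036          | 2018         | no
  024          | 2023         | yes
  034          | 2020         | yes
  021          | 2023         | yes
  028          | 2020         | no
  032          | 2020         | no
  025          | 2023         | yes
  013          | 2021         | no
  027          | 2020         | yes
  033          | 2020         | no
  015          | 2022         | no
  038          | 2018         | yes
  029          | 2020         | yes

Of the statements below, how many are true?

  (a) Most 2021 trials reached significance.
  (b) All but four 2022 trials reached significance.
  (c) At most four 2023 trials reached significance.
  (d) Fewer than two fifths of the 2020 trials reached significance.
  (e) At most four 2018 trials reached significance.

(a) 2021: |A| = 5, |A ∩ B| = 2; needs |A ∩ B| > |A ∖ B| — false.
(b) 2022: |A| = 6, |A ∩ B| = 1; needs |A ∖ B| = 4 — false.
(c) 2023: |A| = 7, |A ∩ B| = 5; needs |A ∩ B| ≤ 4 — false.
(d) 2020: |A| = 9, |A ∩ B| = 4; needs |A ∩ B| / |A| < 2/5 — false.
(e) 2018: |A| = 6, |A ∩ B| = 5; needs |A ∩ B| ≤ 4 — false.

0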